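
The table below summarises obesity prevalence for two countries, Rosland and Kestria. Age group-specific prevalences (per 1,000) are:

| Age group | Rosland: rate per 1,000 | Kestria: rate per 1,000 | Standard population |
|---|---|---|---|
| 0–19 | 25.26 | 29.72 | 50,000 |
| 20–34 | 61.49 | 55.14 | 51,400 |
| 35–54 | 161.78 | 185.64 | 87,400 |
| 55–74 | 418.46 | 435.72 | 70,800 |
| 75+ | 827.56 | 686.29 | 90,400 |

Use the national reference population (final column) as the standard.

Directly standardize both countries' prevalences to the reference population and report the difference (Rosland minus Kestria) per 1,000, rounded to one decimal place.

Standard total = 350,000; weights = 0.1429, 0.1469, 0.2497, 0.2023, 0.2583.
Rosland: 0.1429×25.26 + 0.1469×61.49 + 0.2497×161.78 + 0.2023×418.46 + 0.2583×827.56 = 351.4330 per 1,000.
Kestria: 0.1429×29.72 + 0.1469×55.14 + 0.2497×185.64 + 0.2023×435.72 + 0.2583×686.29 = 324.0992 per 1,000.
Difference = 351.4330 − 324.0992 = 27.3338.

27.3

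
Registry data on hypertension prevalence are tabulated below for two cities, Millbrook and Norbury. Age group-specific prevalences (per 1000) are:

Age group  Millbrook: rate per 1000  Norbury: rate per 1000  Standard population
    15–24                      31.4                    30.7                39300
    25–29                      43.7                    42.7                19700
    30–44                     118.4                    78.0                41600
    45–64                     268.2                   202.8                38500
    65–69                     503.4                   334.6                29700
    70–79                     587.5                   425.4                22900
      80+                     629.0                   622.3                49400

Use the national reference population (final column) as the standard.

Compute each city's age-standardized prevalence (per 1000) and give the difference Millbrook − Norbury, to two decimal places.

55.17

Standard total = 241100; weights = 0.1630, 0.0817, 0.1725, 0.1597, 0.1232, 0.0950, 0.2049.
Millbrook: 0.1630×31.4 + 0.0817×43.7 + 0.1725×118.4 + 0.1597×268.2 + 0.1232×503.4 + 0.0950×587.5 + 0.2049×629.0 = 318.6370 per 1000.
Norbury: 0.1630×30.7 + 0.0817×42.7 + 0.1725×78.0 + 0.1597×202.8 + 0.1232×334.6 + 0.0950×425.4 + 0.2049×622.3 = 263.4641 per 1000.
Difference = 318.6370 − 263.4641 = 55.1729.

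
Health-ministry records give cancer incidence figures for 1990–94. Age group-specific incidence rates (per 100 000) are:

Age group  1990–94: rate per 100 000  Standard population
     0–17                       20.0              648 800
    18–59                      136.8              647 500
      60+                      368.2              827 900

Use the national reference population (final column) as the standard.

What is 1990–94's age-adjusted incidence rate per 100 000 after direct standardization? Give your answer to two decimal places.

Standard total = 2 124 200; weights = 0.3054, 0.3048, 0.3897.
Standardized rate: 0.3054×20.0 + 0.3048×136.8 + 0.3897×368.2 = 191.3129 per 100 000.

191.31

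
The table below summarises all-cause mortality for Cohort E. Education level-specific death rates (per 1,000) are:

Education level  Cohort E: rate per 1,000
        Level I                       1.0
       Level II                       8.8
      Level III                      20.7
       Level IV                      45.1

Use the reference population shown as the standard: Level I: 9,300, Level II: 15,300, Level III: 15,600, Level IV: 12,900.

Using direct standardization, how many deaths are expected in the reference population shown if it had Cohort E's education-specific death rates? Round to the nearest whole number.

1049

Expected deaths = Σ (standard pop × education-specific rate ÷ 1,000)
= 9,300×1.0/1,000 + 15,300×8.8/1,000 + 15,600×20.7/1,000 + 12,900×45.1/1,000
= 9.30 + 134.64 + 322.92 + 581.79 = 1048.65.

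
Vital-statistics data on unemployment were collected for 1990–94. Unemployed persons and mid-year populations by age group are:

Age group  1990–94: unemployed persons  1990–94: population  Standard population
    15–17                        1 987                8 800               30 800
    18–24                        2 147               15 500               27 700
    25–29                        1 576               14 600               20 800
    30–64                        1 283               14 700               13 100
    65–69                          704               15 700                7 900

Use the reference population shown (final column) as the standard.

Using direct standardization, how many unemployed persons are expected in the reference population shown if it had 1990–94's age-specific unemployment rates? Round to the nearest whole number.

14534

Age-specific rates per 1 000 for 1990–94: 225.795, 138.516, 107.945, 87.279, 44.841.
Expected unemployed persons = Σ (standard pop × age-specific rate ÷ 1 000)
= 30 800×225.795/1 000 + 27 700×138.516/1 000 + 20 800×107.945/1 000 + 13 100×87.279/1 000 + 7 900×44.841/1 000
= 6954.50 + 3836.90 + 2245.26 + 1143.35 + 354.24 = 14534.25.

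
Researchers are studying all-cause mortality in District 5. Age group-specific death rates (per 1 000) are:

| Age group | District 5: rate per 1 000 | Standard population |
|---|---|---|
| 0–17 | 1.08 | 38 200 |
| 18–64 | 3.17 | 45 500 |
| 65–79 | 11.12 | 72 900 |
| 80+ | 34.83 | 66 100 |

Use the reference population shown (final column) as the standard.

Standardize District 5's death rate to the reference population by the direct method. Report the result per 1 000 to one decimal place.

14.8

Standard total = 222 700; weights = 0.1715, 0.2043, 0.3273, 0.2968.
Standardized rate: 0.1715×1.08 + 0.2043×3.17 + 0.3273×11.12 + 0.2968×34.83 = 14.8110 per 1 000.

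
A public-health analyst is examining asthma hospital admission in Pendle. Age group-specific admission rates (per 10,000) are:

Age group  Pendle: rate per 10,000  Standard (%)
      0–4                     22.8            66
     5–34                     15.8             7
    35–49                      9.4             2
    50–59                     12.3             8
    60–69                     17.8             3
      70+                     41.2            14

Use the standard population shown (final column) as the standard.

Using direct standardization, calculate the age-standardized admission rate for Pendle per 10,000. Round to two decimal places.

Standard weights: 0.66, 0.07, 0.02, 0.08, 0.03, 0.14.
Standardized rate: 0.6600×22.8 + 0.0700×15.8 + 0.0200×9.4 + 0.0800×12.3 + 0.0300×17.8 + 0.1400×41.2 = 23.6280 per 10,000.

23.63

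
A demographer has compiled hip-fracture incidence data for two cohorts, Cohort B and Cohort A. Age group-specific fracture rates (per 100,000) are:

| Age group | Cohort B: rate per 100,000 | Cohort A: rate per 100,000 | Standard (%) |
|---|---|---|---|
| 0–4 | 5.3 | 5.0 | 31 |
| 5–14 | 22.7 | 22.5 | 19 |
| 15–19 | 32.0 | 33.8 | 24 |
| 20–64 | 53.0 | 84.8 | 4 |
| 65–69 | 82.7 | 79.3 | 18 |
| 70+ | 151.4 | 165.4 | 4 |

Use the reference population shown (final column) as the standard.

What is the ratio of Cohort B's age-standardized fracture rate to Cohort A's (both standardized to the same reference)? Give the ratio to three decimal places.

Standard weights: 0.31, 0.19, 0.24, 0.04, 0.18, 0.04.
Cohort B: 0.3100×5.3 + 0.1900×22.7 + 0.2400×32.0 + 0.0400×53.0 + 0.1800×82.7 + 0.0400×151.4 = 36.6980 per 100,000.
Cohort A: 0.3100×5.0 + 0.1900×22.5 + 0.2400×33.8 + 0.0400×84.8 + 0.1800×79.3 + 0.0400×165.4 = 38.2190 per 100,000.
Ratio = 36.6980 ÷ 38.2190 = 0.96020.

0.960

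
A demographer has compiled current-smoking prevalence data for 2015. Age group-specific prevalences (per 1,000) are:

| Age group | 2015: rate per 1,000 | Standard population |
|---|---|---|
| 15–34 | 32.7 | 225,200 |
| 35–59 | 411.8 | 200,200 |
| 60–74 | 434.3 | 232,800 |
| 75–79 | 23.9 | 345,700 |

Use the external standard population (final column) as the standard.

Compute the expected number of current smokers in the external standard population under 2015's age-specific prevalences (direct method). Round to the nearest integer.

199174

Expected current smokers = Σ (standard pop × age-specific rate ÷ 1,000)
= 225,200×32.7/1,000 + 200,200×411.8/1,000 + 232,800×434.3/1,000 + 345,700×23.9/1,000
= 7364.04 + 82442.36 + 101105.04 + 8262.23 = 199173.67.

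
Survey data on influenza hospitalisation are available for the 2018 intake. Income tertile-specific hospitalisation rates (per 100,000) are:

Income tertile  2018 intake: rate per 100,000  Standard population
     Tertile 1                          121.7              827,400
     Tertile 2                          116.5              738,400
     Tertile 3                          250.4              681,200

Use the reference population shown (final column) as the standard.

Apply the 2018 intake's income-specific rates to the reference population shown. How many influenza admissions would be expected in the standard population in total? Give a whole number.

Expected influenza admissions = Σ (standard pop × income-specific rate ÷ 100,000)
= 827,400×121.7/100,000 + 738,400×116.5/100,000 + 681,200×250.4/100,000
= 1006.95 + 860.24 + 1705.72 = 3572.91.

3573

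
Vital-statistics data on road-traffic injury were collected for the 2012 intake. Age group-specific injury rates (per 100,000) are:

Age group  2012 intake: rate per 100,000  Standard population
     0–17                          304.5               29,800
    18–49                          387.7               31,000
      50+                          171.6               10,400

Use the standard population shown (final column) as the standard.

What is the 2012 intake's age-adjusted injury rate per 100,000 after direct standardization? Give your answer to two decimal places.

Standard total = 71,200; weights = 0.4185, 0.4354, 0.1461.
Standardized rate: 0.4185×304.5 + 0.4354×387.7 + 0.1461×171.6 = 321.3124 per 100,000.

321.31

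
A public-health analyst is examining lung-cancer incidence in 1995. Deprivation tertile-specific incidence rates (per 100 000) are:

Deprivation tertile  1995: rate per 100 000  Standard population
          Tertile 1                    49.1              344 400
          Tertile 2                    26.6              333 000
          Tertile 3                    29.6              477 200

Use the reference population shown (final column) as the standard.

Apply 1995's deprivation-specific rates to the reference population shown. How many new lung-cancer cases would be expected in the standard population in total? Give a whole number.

Expected new lung-cancer cases = Σ (standard pop × deprivation-specific rate ÷ 100 000)
= 344 400×49.1/100 000 + 333 000×26.6/100 000 + 477 200×29.6/100 000
= 169.10 + 88.58 + 141.25 = 398.93.

399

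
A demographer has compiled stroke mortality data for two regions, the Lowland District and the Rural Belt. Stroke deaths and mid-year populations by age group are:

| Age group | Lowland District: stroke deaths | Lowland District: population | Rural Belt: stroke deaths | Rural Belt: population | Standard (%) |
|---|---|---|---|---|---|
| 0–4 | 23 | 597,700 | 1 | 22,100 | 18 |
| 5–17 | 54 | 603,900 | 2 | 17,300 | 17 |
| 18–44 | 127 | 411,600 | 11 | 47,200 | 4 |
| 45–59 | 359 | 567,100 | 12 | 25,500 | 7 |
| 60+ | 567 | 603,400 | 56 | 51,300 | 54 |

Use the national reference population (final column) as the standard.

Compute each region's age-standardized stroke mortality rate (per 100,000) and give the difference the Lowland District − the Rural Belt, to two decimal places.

Age-specific rates per 100,000 for the Lowland District: 3.85, 8.94, 30.86, 63.30, 93.97.
For the Rural Belt: 4.52, 11.56, 23.31, 47.06, 109.16.
Standard weights: 0.18, 0.17, 0.04, 0.07, 0.54.
The Lowland District: 0.1800×3.85 + 0.1700×8.94 + 0.0400×30.86 + 0.0700×63.30 + 0.5400×93.97 = 58.6208 per 100,000.
The Rural Belt: 0.1800×4.52 + 0.1700×11.56 + 0.0400×23.31 + 0.0700×47.06 + 0.5400×109.16 = 65.9535 per 100,000.
Difference = 58.6208 − 65.9535 = -7.3327.

-7.33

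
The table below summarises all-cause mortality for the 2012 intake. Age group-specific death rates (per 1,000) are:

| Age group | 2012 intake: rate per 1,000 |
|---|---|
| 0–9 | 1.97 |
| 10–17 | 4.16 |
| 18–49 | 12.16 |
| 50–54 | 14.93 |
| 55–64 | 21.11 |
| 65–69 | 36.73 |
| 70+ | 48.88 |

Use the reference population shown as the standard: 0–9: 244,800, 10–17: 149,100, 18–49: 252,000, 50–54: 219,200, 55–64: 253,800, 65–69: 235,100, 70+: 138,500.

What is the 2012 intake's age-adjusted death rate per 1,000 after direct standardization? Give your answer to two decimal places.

18.90

Standard total = 1,492,500; weights = 0.1640, 0.0999, 0.1688, 0.1469, 0.1701, 0.1575, 0.0928.
Standardized rate: 0.1640×1.97 + 0.0999×4.16 + 0.1688×12.16 + 0.1469×14.93 + 0.1701×21.11 + 0.1575×36.73 + 0.0928×48.88 = 18.8960 per 1,000.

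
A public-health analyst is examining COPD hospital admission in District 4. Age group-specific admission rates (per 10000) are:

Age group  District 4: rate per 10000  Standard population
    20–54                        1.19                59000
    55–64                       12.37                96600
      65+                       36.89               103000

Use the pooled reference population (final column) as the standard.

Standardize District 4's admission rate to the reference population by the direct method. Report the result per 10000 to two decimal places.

19.59

Standard total = 258600; weights = 0.2282, 0.3735, 0.3983.
Standardized rate: 0.2282×1.19 + 0.3735×12.37 + 0.3983×36.89 = 19.5855 per 10000.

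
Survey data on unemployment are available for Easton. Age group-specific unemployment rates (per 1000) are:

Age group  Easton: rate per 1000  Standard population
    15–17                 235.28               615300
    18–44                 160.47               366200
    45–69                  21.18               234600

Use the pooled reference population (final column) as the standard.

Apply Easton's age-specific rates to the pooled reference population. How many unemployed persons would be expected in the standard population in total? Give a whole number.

208501

Expected unemployed persons = Σ (standard pop × age-specific rate ÷ 1000)
= 615300×235.28/1000 + 366200×160.47/1000 + 234600×21.18/1000
= 144767.78 + 58764.11 + 4968.83 = 208500.73.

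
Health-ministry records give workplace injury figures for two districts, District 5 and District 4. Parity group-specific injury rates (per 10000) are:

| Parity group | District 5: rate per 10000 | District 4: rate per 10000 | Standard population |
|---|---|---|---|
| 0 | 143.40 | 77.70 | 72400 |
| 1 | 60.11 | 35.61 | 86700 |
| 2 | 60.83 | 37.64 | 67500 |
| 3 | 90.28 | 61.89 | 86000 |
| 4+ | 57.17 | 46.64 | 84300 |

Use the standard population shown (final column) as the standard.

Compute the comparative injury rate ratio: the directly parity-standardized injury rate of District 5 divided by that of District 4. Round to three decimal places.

Standard total = 396900; weights = 0.1824, 0.2184, 0.1701, 0.2167, 0.2124.
District 5: 0.1824×143.40 + 0.2184×60.11 + 0.1701×60.83 + 0.2167×90.28 + 0.2124×57.17 = 81.3385 per 10000.
District 4: 0.1824×77.70 + 0.2184×35.61 + 0.1701×37.64 + 0.2167×61.89 + 0.2124×46.64 = 51.6701 per 10000.
Ratio = 81.3385 ÷ 51.6701 = 1.57419.

1.574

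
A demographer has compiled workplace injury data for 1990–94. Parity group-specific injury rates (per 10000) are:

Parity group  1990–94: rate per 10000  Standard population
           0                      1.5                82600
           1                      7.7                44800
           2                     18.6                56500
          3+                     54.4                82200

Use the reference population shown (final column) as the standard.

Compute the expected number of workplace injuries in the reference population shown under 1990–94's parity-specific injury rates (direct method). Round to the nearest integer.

Expected workplace injuries = Σ (standard pop × parity-specific rate ÷ 10000)
= 82600×1.5/10000 + 44800×7.7/10000 + 56500×18.6/10000 + 82200×54.4/10000
= 12.39 + 34.50 + 105.09 + 447.17 = 599.14.

599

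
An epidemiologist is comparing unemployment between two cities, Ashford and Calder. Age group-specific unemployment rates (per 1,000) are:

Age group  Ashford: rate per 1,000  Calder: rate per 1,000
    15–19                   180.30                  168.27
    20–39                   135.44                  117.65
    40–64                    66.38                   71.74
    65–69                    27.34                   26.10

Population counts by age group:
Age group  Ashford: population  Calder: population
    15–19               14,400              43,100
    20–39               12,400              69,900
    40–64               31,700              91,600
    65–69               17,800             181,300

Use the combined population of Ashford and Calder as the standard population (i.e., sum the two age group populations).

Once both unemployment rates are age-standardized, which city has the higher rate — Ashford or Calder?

Combined standard total = 462,200; weights = 0.1244, 0.1781, 0.2668, 0.4308.
Ashford: 0.1244×180.30 + 0.1781×135.44 + 0.2668×66.38 + 0.4308×27.34 = 76.0320 per 1,000.
Calder: 0.1244×168.27 + 0.1781×117.65 + 0.2668×71.74 + 0.4308×26.10 = 72.2635 per 1,000.

Ashford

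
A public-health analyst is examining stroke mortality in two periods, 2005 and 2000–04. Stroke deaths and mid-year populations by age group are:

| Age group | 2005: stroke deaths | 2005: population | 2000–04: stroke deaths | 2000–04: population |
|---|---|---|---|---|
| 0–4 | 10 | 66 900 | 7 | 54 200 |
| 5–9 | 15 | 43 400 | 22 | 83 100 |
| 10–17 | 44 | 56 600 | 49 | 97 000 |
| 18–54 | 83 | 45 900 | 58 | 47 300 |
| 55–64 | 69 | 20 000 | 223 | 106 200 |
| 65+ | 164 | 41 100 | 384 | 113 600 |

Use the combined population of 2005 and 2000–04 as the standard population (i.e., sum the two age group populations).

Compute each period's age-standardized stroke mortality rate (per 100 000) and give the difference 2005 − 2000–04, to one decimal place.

Age-specific rates per 100 000 for 2005: 14.95, 34.56, 77.74, 180.83, 345.00, 399.03.
For 2000–04: 12.92, 26.47, 50.52, 122.62, 209.98, 338.03.
Combined standard total = 775 300; weights = 0.1562, 0.1632, 0.1981, 0.1202, 0.1628, 0.1995.
2005: 0.1562×14.95 + 0.1632×34.56 + 0.1981×77.74 + 0.1202×180.83 + 0.1628×345.00 + 0.1995×399.03 = 180.8906 per 100 000.
2000–04: 0.1562×12.92 + 0.1632×26.47 + 0.1981×50.52 + 0.1202×122.62 + 0.1628×209.98 + 0.1995×338.03 = 132.7139 per 100 000.
Difference = 180.8906 − 132.7139 = 48.1767.

48.2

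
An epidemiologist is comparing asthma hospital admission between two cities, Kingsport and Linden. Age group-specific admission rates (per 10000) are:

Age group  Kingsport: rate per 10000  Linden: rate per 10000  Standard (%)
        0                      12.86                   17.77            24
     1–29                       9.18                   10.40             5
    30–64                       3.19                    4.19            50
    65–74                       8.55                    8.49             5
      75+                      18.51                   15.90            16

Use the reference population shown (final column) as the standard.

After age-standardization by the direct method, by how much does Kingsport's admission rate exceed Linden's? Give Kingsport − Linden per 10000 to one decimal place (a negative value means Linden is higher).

Standard weights: 0.24, 0.05, 0.50, 0.05, 0.16.
Kingsport: 0.2400×12.86 + 0.0500×9.18 + 0.5000×3.19 + 0.0500×8.55 + 0.1600×18.51 = 8.5295 per 10000.
Linden: 0.2400×17.77 + 0.0500×10.40 + 0.5000×4.19 + 0.0500×8.49 + 0.1600×15.90 = 9.8483 per 10000.
Difference = 8.5295 − 9.8483 = -1.3188.

-1.3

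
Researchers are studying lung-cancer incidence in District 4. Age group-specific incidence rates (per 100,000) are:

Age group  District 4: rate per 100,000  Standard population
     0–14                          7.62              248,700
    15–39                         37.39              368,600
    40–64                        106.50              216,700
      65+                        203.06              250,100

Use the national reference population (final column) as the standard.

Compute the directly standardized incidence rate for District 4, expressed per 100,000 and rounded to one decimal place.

82.6

Standard total = 1,084,100; weights = 0.2294, 0.3400, 0.1999, 0.2307.
Standardized rate: 0.2294×7.62 + 0.3400×37.39 + 0.1999×106.50 + 0.2307×203.06 = 82.5947 per 100,000.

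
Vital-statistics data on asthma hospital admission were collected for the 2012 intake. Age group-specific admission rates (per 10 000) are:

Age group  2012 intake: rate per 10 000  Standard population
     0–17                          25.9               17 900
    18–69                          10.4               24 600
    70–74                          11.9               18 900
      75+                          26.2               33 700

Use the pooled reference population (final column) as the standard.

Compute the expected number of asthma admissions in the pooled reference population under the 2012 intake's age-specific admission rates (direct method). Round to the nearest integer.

183

Expected asthma admissions = Σ (standard pop × age-specific rate ÷ 10 000)
= 17 900×25.9/10 000 + 24 600×10.4/10 000 + 18 900×11.9/10 000 + 33 700×26.2/10 000
= 46.36 + 25.58 + 22.49 + 88.29 = 182.73.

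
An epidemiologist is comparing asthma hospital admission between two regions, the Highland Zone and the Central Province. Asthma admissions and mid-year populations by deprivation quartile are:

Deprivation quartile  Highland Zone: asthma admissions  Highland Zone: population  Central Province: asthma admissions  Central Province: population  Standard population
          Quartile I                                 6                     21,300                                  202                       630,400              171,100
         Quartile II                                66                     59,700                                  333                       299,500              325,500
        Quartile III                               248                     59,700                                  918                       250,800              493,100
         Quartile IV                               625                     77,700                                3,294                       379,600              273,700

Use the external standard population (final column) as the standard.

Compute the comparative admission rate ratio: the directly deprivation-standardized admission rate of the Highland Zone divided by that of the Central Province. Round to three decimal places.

Deprivation-specific rates per 10,000 for the Highland Zone: 2.82, 11.06, 41.54, 80.44.
For the Central Province: 3.20, 11.12, 36.60, 86.78.
Standard total = 1,263,400; weights = 0.1354, 0.2576, 0.3903, 0.2166.
The Highland Zone: 0.1354×2.82 + 0.2576×11.06 + 0.3903×41.54 + 0.2166×80.44 = 36.8689 per 10,000.
The Central Province: 0.1354×3.20 + 0.2576×11.12 + 0.3903×36.60 + 0.2166×86.78 = 36.3833 per 10,000.
Ratio = 36.8689 ÷ 36.3833 = 1.01335.

1.013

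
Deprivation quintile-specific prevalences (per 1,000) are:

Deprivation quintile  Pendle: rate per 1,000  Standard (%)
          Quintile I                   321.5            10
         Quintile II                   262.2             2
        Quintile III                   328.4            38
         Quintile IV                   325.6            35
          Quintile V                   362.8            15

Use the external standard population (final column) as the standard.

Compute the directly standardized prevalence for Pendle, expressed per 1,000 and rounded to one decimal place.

330.6

Standard weights: 0.10, 0.02, 0.38, 0.35, 0.15.
Standardized rate: 0.1000×321.5 + 0.0200×262.2 + 0.3800×328.4 + 0.3500×325.6 + 0.1500×362.8 = 330.5660 per 1,000.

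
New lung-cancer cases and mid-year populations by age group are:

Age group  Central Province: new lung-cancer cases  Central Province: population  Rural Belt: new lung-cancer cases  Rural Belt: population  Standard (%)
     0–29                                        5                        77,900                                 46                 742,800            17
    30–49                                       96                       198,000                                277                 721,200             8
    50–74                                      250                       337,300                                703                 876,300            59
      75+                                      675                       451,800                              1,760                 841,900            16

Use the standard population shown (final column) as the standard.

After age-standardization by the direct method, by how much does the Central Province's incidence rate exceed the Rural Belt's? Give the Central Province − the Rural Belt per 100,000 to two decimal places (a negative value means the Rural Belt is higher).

Age-specific rates per 100,000 for the Central Province: 6.42, 48.48, 74.12, 149.40.
For the Rural Belt: 6.19, 38.41, 80.22, 209.05.
Standard weights: 0.17, 0.08, 0.59, 0.16.
The Central Province: 0.1700×6.42 + 0.0800×48.48 + 0.5900×74.12 + 0.1600×149.40 = 72.6039 per 100,000.
The Rural Belt: 0.1700×6.19 + 0.0800×38.41 + 0.5900×80.22 + 0.1600×209.05 = 84.9055 per 100,000.
Difference = 72.6039 − 84.9055 = -12.3016.

-12.30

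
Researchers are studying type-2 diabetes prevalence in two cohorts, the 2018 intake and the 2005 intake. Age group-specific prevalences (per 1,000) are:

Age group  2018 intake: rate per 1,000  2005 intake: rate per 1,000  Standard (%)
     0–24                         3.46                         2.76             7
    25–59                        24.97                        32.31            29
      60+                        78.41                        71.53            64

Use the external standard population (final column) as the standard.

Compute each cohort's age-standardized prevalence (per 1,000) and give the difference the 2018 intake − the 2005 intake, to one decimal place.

Standard weights: 0.07, 0.29, 0.64.
The 2018 intake: 0.0700×3.46 + 0.2900×24.97 + 0.6400×78.41 = 57.6659 per 1,000.
The 2005 intake: 0.0700×2.76 + 0.2900×32.31 + 0.6400×71.53 = 55.3423 per 1,000.
Difference = 57.6659 − 55.3423 = 2.3236.

2.3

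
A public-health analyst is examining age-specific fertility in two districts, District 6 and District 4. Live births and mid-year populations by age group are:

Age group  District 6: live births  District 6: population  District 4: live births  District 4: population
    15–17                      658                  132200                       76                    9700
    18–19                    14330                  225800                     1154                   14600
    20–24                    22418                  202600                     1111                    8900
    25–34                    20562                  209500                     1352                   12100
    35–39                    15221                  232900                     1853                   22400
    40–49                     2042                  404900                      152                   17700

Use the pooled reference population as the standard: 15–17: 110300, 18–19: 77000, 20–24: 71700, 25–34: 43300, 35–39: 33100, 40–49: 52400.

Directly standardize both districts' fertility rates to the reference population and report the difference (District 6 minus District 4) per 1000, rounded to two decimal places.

-10.01

Age-specific rates per 1000 for District 6: 4.977, 63.463, 110.652, 98.148, 65.354, 5.043.
For District 4: 7.835, 79.041, 124.831, 111.736, 82.723, 8.588.
Standard total = 387800; weights = 0.2844, 0.1986, 0.1849, 0.1117, 0.0854, 0.1351.
District 6: 0.2844×4.977 + 0.1986×63.463 + 0.1849×110.652 + 0.1117×98.148 + 0.0854×65.354 + 0.1351×5.043 = 51.6933 per 1000.
District 4: 0.2844×7.835 + 0.1986×79.041 + 0.1849×124.831 + 0.1117×111.736 + 0.0854×82.723 + 0.1351×8.588 = 61.6995 per 1000.
Difference = 51.6933 − 61.6995 = -10.0061.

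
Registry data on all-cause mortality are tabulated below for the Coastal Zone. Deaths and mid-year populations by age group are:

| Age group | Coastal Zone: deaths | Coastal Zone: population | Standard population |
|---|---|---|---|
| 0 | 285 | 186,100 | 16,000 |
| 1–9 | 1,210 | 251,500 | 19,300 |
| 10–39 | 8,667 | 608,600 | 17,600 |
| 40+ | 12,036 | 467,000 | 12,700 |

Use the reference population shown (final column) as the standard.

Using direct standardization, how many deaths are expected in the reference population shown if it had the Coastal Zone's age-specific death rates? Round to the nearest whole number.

695

Age-specific rates per 1,000 for the Coastal Zone: 1.531, 4.811, 14.241, 25.773.
Expected deaths = Σ (standard pop × age-specific rate ÷ 1,000)
= 16,000×1.531/1,000 + 19,300×4.811/1,000 + 17,600×14.241/1,000 + 12,700×25.773/1,000
= 24.50 + 92.85 + 250.64 + 327.32 = 695.31.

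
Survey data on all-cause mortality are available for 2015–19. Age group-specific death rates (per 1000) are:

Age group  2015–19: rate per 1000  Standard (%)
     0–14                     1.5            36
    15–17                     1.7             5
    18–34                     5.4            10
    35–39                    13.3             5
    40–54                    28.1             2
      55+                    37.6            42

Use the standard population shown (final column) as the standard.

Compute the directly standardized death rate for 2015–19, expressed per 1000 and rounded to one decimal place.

18.2

Standard weights: 0.36, 0.05, 0.10, 0.05, 0.02, 0.42.
Standardized rate: 0.3600×1.5 + 0.0500×1.7 + 0.1000×5.4 + 0.0500×13.3 + 0.0200×28.1 + 0.4200×37.6 = 18.1840 per 1000.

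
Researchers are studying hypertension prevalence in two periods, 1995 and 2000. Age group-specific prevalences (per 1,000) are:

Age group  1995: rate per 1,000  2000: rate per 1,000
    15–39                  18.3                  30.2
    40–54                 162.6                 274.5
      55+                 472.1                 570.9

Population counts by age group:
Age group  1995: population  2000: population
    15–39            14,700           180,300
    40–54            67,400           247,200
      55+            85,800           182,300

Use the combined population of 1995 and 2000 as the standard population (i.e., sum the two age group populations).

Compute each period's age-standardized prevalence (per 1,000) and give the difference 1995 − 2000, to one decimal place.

-82.3

Combined standard total = 777,700; weights = 0.2507, 0.4045, 0.3447.
1995: 0.2507×18.3 + 0.4045×162.6 + 0.3447×472.1 = 233.1136 per 1,000.
2000: 0.2507×30.2 + 0.4045×274.5 + 0.3447×570.9 = 315.4237 per 1,000.
Difference = 233.1136 − 315.4237 = -82.3100.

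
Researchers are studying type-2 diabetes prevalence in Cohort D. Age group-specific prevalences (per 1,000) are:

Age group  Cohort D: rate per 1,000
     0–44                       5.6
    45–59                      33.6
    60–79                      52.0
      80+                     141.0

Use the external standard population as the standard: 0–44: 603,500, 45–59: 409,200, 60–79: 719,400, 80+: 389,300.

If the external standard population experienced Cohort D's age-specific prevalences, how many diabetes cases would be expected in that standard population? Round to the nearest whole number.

109429

Expected diabetes cases = Σ (standard pop × age-specific rate ÷ 1,000)
= 603,500×5.6/1,000 + 409,200×33.6/1,000 + 719,400×52.0/1,000 + 389,300×141.0/1,000
= 3379.60 + 13749.12 + 37408.80 + 54891.30 = 109428.82.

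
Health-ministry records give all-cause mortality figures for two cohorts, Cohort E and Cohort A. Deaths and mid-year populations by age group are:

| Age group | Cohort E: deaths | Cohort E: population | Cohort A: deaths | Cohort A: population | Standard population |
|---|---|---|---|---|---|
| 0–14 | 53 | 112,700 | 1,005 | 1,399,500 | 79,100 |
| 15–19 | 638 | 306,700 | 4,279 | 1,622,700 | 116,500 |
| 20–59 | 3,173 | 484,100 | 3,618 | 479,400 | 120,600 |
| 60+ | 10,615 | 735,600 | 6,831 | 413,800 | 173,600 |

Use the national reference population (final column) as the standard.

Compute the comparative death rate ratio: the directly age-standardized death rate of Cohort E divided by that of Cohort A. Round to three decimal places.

0.864

Age-specific rates per 1,000 for Cohort E: 0.470, 2.080, 6.554, 14.430.
For Cohort A: 0.718, 2.637, 7.547, 16.508.
Standard total = 489,800; weights = 0.1615, 0.2379, 0.2462, 0.3544.
Cohort E: 0.1615×0.470 + 0.2379×2.080 + 0.2462×6.554 + 0.3544×14.430 = 7.2992 per 1,000.
Cohort A: 0.1615×0.718 + 0.2379×2.637 + 0.2462×7.547 + 0.3544×16.508 = 8.4523 per 1,000.
Ratio = 7.2992 ÷ 8.4523 = 0.86357.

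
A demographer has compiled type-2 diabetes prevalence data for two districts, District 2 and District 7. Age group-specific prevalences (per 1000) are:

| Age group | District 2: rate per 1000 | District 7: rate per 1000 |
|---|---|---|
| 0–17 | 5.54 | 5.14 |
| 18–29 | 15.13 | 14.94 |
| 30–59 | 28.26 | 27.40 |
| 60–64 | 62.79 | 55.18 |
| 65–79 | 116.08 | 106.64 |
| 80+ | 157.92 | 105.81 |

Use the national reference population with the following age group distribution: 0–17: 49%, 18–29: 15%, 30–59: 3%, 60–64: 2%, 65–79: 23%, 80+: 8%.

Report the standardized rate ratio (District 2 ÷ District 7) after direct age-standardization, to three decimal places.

1.170

Standard weights: 0.49, 0.15, 0.03, 0.02, 0.23, 0.08.
District 2: 0.4900×5.54 + 0.1500×15.13 + 0.0300×28.26 + 0.0200×62.79 + 0.2300×116.08 + 0.0800×157.92 = 46.4197 per 1000.
District 7: 0.4900×5.14 + 0.1500×14.94 + 0.0300×27.40 + 0.0200×55.18 + 0.2300×106.64 + 0.0800×105.81 = 39.6772 per 1000.
Ratio = 46.4197 ÷ 39.6772 = 1.16993.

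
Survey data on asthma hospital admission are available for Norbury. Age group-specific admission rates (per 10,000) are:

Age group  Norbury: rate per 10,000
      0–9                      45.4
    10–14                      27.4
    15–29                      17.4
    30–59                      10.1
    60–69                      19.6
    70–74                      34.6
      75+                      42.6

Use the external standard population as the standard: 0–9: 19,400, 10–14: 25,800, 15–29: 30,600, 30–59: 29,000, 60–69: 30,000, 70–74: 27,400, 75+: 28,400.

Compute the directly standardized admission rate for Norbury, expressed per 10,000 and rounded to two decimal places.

27.07

Standard total = 190,600; weights = 0.1018, 0.1354, 0.1605, 0.1522, 0.1574, 0.1438, 0.1490.
Standardized rate: 0.1018×45.4 + 0.1354×27.4 + 0.1605×17.4 + 0.1522×10.1 + 0.1574×19.6 + 0.1438×34.6 + 0.1490×42.6 = 27.0666 per 10,000.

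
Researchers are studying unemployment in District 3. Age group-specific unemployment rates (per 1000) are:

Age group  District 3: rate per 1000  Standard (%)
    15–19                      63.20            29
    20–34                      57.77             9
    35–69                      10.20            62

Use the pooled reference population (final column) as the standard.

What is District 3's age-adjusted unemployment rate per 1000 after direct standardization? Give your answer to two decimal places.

29.85

Standard weights: 0.29, 0.09, 0.62.
Standardized rate: 0.2900×63.20 + 0.0900×57.77 + 0.6200×10.20 = 29.8513 per 1000.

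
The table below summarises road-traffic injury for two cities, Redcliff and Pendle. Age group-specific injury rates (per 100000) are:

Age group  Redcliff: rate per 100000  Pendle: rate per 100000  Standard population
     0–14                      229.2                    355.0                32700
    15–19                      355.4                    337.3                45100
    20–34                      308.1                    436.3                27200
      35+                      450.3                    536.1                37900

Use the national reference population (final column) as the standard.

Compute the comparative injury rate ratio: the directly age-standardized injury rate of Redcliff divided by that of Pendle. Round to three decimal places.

0.830

Standard total = 142900; weights = 0.2288, 0.3156, 0.1903, 0.2652.
Redcliff: 0.2288×229.2 + 0.3156×355.4 + 0.1903×308.1 + 0.2652×450.3 = 342.6877 per 100000.
Pendle: 0.2288×355.0 + 0.3156×337.3 + 0.1903×436.3 + 0.2652×536.1 = 412.9201 per 100000.
Ratio = 342.6877 ÷ 412.9201 = 0.82991.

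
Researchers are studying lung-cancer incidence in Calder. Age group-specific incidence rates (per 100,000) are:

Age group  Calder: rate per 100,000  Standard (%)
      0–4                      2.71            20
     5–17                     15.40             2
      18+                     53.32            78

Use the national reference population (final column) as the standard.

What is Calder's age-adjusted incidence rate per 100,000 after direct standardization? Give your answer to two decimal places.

42.44

Standard weights: 0.20, 0.02, 0.78.
Standardized rate: 0.2000×2.71 + 0.0200×15.40 + 0.7800×53.32 = 42.4396 per 100,000.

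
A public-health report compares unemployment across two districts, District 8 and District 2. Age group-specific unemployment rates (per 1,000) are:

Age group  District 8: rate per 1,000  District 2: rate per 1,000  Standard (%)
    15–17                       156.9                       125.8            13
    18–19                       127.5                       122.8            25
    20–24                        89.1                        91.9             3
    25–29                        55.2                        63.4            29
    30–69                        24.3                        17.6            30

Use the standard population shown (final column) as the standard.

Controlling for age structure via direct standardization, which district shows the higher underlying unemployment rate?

Standard weights: 0.13, 0.25, 0.03, 0.29, 0.30.
District 8: 0.1300×156.9 + 0.2500×127.5 + 0.0300×89.1 + 0.2900×55.2 + 0.3000×24.3 = 78.2430 per 1,000.
District 2: 0.1300×125.8 + 0.2500×122.8 + 0.0300×91.9 + 0.2900×63.4 + 0.3000×17.6 = 73.4770 per 1,000.

District 8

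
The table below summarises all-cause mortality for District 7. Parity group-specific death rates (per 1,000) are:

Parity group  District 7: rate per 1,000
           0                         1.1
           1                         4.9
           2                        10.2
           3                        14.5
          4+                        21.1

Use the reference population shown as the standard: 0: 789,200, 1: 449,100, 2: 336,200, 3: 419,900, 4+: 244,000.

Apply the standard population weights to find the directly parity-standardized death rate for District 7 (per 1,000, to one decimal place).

7.9

Standard total = 2,238,400; weights = 0.3526, 0.2006, 0.1502, 0.1876, 0.1090.
Standardized rate: 0.3526×1.1 + 0.2006×4.9 + 0.1502×10.2 + 0.1876×14.5 + 0.1090×21.1 = 7.9230 per 1,000.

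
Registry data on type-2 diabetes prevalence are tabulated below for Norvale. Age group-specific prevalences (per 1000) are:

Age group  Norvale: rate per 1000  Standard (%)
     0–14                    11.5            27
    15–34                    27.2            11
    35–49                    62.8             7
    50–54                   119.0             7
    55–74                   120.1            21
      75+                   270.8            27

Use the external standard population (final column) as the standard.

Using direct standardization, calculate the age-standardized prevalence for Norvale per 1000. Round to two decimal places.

Standard weights: 0.27, 0.11, 0.07, 0.07, 0.21, 0.27.
Standardized rate: 0.2700×11.5 + 0.1100×27.2 + 0.0700×62.8 + 0.0700×119.0 + 0.2100×120.1 + 0.2700×270.8 = 117.1600 per 1000.

117.16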